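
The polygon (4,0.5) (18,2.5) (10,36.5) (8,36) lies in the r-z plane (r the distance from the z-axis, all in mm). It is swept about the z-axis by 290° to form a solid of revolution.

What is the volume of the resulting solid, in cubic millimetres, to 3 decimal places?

Volume = 14561.806 mm³

Profile (r,z), 4 vertices: (4,0.5) (18,2.5) (10,36.5) (8,36)
edge 0: (4,0.5)→(18,2.5)  cross = 4·2.5 − 18·0.5 = 1.0000; (r_i+r_j)·cross = 22·1.0000 = 22.0000
edge 1: (18,2.5)→(10,36.5)  cross = 18·36.5 − 10·2.5 = 632.0000; (r_i+r_j)·cross = 28·632.0000 = 17696.0000
edge 2: (10,36.5)→(8,36)  cross = 10·36 − 8·36.5 = 68.0000; (r_i+r_j)·cross = 18·68.0000 = 1224.0000
edge 3: (8,36)→(4,0.5)  cross = 8·0.5 − 4·36 = -140.0000; (r_i+r_j)·cross = 12·-140.0000 = -1680.0000
Σcross = 561.0000 → A = |Σcross|/2 = 280.5000 mm²
Σ(r_i+r_j)·cross = 17262.0000 → first moment M = |Σ|/6 = 2877.0000
R_c = M/A = 2877.0000/280.5000 = 10.2567 mm
θ = 290° = 5.061455 rad
V = θ·R_c·A = 5.061455·10.2567·280.5000 = 14561.806 mm³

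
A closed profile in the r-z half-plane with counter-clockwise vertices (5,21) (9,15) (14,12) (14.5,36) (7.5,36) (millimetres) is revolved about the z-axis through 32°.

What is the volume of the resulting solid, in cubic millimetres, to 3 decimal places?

Volume = 998.398 mm³

Profile (r,z), 5 vertices: (5,21) (9,15) (14,12) (14.5,36) (7.5,36)
edge 0: (5,21)→(9,15)  cross = 5·15 − 9·21 = -114.0000; (r_i+r_j)·cross = 14·-114.0000 = -1596.0000
edge 1: (9,15)→(14,12)  cross = 9·12 − 14·15 = -102.0000; (r_i+r_j)·cross = 23·-102.0000 = -2346.0000
edge 2: (14,12)→(14.5,36)  cross = 14·36 − 14.5·12 = 330.0000; (r_i+r_j)·cross = 28.5·330.0000 = 9405.0000
edge 3: (14.5,36)→(7.5,36)  cross = 14.5·36 − 7.5·36 = 252.0000; (r_i+r_j)·cross = 22·252.0000 = 5544.0000
edge 4: (7.5,36)→(5,21)  cross = 7.5·21 − 5·36 = -22.5000; (r_i+r_j)·cross = 12.5·-22.5000 = -281.2500
Σcross = 343.5000 → A = |Σcross|/2 = 171.7500 mm²
Σ(r_i+r_j)·cross = 10725.7500 → first moment M = |Σ|/6 = 1787.6250
R_c = M/A = 1787.6250/171.7500 = 10.4083 mm
θ = 32° = 0.558505 rad
V = θ·R_c·A = 0.558505·10.4083·171.7500 = 998.398 mm³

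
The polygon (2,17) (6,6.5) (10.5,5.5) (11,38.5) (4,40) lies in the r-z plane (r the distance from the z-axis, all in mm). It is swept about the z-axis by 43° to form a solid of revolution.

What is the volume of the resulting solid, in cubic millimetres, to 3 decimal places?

Profile (r,z), 5 vertices: (2,17) (6,6.5) (10.5,5.5) (11,38.5) (4,40)
edge 0: (2,17)→(6,6.5)  cross = 2·6.5 − 6·17 = -89.0000; (r_i+r_j)·cross = 8·-89.0000 = -712.0000
edge 1: (6,6.5)→(10.5,5.5)  cross = 6·5.5 − 10.5·6.5 = -35.2500; (r_i+r_j)·cross = 16.5·-35.2500 = -581.6250
edge 2: (10.5,5.5)→(11,38.5)  cross = 10.5·38.5 − 11·5.5 = 343.7500; (r_i+r_j)·cross = 21.5·343.7500 = 7390.6250
edge 3: (11,38.5)→(4,40)  cross = 11·40 − 4·38.5 = 286.0000; (r_i+r_j)·cross = 15·286.0000 = 4290.0000
edge 4: (4,40)→(2,17)  cross = 4·17 − 2·40 = -12.0000; (r_i+r_j)·cross = 6·-12.0000 = -72.0000
Σcross = 493.5000 → A = |Σcross|/2 = 246.7500 mm²
Σ(r_i+r_j)·cross = 10315.0000 → first moment M = |Σ|/6 = 1719.1667
R_c = M/A = 1719.1667/246.7500 = 6.9672 mm
θ = 43° = 0.750492 rad
V = θ·R_c·A = 0.750492·6.9672·246.7500 = 1290.220 mm³

Volume = 1290.220 mm³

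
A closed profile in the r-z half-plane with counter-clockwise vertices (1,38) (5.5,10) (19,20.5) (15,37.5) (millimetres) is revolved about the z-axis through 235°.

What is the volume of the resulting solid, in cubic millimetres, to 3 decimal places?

Volume = 13059.166 mm³

Profile (r,z), 4 vertices: (1,38) (5.5,10) (19,20.5) (15,37.5)
edge 0: (1,38)→(5.5,10)  cross = 1·10 − 5.5·38 = -199.0000; (r_i+r_j)·cross = 6.5·-199.0000 = -1293.5000
edge 1: (5.5,10)→(19,20.5)  cross = 5.5·20.5 − 19·10 = -77.2500; (r_i+r_j)·cross = 24.5·-77.2500 = -1892.6250
edge 2: (19,20.5)→(15,37.5)  cross = 19·37.5 − 15·20.5 = 405.0000; (r_i+r_j)·cross = 34·405.0000 = 13770.0000
edge 3: (15,37.5)→(1,38)  cross = 15·38 − 1·37.5 = 532.5000; (r_i+r_j)·cross = 16·532.5000 = 8520.0000
Σcross = 661.2500 → A = |Σcross|/2 = 330.6250 mm²
Σ(r_i+r_j)·cross = 19103.8750 → first moment M = |Σ|/6 = 3183.9792
R_c = M/A = 3183.9792/330.6250 = 9.6302 mm
θ = 235° = 4.101524 rad
V = θ·R_c·A = 4.101524·9.6302·330.6250 = 13059.166 mm³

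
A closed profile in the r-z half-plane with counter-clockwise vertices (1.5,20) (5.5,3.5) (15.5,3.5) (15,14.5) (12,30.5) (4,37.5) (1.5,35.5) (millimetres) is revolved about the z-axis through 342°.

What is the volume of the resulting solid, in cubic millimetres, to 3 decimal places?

Volume = 17001.527 mm³

Profile (r,z), 7 vertices: (1.5,20) (5.5,3.5) (15.5,3.5) (15,14.5) (12,30.5) (4,37.5) (1.5,35.5)
edge 0: (1.5,20)→(5.5,3.5)  cross = 1.5·3.5 − 5.5·20 = -104.7500; (r_i+r_j)·cross = 7·-104.7500 = -733.2500
edge 1: (5.5,3.5)→(15.5,3.5)  cross = 5.5·3.5 − 15.5·3.5 = -35.0000; (r_i+r_j)·cross = 21·-35.0000 = -735.0000
edge 2: (15.5,3.5)→(15,14.5)  cross = 15.5·14.5 − 15·3.5 = 172.2500; (r_i+r_j)·cross = 30.5·172.2500 = 5253.6250
edge 3: (15,14.5)→(12,30.5)  cross = 15·30.5 − 12·14.5 = 283.5000; (r_i+r_j)·cross = 27·283.5000 = 7654.5000
edge 4: (12,30.5)→(4,37.5)  cross = 12·37.5 − 4·30.5 = 328.0000; (r_i+r_j)·cross = 16·328.0000 = 5248.0000
edge 5: (4,37.5)→(1.5,35.5)  cross = 4·35.5 − 1.5·37.5 = 85.7500; (r_i+r_j)·cross = 5.5·85.7500 = 471.6250
edge 6: (1.5,35.5)→(1.5,20)  cross = 1.5·20 − 1.5·35.5 = -23.2500; (r_i+r_j)·cross = 3·-23.2500 = -69.7500
Σcross = 706.5000 → A = |Σcross|/2 = 353.2500 mm²
Σ(r_i+r_j)·cross = 17089.7500 → first moment M = |Σ|/6 = 2848.2917
R_c = M/A = 2848.2917/353.2500 = 8.0631 mm
θ = 342° = 5.969026 rad
V = θ·R_c·A = 5.969026·8.0631·353.2500 = 17001.527 mm³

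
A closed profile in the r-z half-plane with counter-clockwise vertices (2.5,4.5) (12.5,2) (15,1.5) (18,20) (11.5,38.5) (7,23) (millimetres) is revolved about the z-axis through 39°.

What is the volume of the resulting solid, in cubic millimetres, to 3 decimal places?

Volume = 2410.722 mm³

Profile (r,z), 6 vertices: (2.5,4.5) (12.5,2) (15,1.5) (18,20) (11.5,38.5) (7,23)
edge 0: (2.5,4.5)→(12.5,2)  cross = 2.5·2 − 12.5·4.5 = -51.2500; (r_i+r_j)·cross = 15·-51.2500 = -768.7500
edge 1: (12.5,2)→(15,1.5)  cross = 12.5·1.5 − 15·2 = -11.2500; (r_i+r_j)·cross = 27.5·-11.2500 = -309.3750
edge 2: (15,1.5)→(18,20)  cross = 15·20 − 18·1.5 = 273.0000; (r_i+r_j)·cross = 33·273.0000 = 9009.0000
edge 3: (18,20)→(11.5,38.5)  cross = 18·38.5 − 11.5·20 = 463.0000; (r_i+r_j)·cross = 29.5·463.0000 = 13658.5000
edge 4: (11.5,38.5)→(7,23)  cross = 11.5·23 − 7·38.5 = -5.0000; (r_i+r_j)·cross = 18.5·-5.0000 = -92.5000
edge 5: (7,23)→(2.5,4.5)  cross = 7·4.5 − 2.5·23 = -26.0000; (r_i+r_j)·cross = 9.5·-26.0000 = -247.0000
Σcross = 642.5000 → A = |Σcross|/2 = 321.2500 mm²
Σ(r_i+r_j)·cross = 21249.8750 → first moment M = |Σ|/6 = 3541.6458
R_c = M/A = 3541.6458/321.2500 = 11.0246 mm
θ = 39° = 0.680678 rad
V = θ·R_c·A = 0.680678·11.0246·321.2500 = 2410.722 mm³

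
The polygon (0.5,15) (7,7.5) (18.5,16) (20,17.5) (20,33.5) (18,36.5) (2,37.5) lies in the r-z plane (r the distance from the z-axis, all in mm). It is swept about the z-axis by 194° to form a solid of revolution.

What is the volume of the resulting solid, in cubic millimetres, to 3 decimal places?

Profile (r,z), 7 vertices: (0.5,15) (7,7.5) (18.5,16) (20,17.5) (20,33.5) (18,36.5) (2,37.5)
edge 0: (0.5,15)→(7,7.5)  cross = 0.5·7.5 − 7·15 = -101.2500; (r_i+r_j)·cross = 7.5·-101.2500 = -759.3750
edge 1: (7,7.5)→(18.5,16)  cross = 7·16 − 18.5·7.5 = -26.7500; (r_i+r_j)·cross = 25.5·-26.7500 = -682.1250
edge 2: (18.5,16)→(20,17.5)  cross = 18.5·17.5 − 20·16 = 3.7500; (r_i+r_j)·cross = 38.5·3.7500 = 144.3750
edge 3: (20,17.5)→(20,33.5)  cross = 20·33.5 − 20·17.5 = 320.0000; (r_i+r_j)·cross = 40·320.0000 = 12800.0000
edge 4: (20,33.5)→(18,36.5)  cross = 20·36.5 − 18·33.5 = 127.0000; (r_i+r_j)·cross = 38·127.0000 = 4826.0000
edge 5: (18,36.5)→(2,37.5)  cross = 18·37.5 − 2·36.5 = 602.0000; (r_i+r_j)·cross = 20·602.0000 = 12040.0000
edge 6: (2,37.5)→(0.5,15)  cross = 2·15 − 0.5·37.5 = 11.2500; (r_i+r_j)·cross = 2.5·11.2500 = 28.1250
Σcross = 936.0000 → A = |Σcross|/2 = 468.0000 mm²
Σ(r_i+r_j)·cross = 28397.0000 → first moment M = |Σ|/6 = 4732.8333
R_c = M/A = 4732.8333/468.0000 = 10.1129 mm
θ = 194° = 3.385939 rad
V = θ·R_c·A = 3.385939·10.1129·468.0000 = 16025.084 mm³

Volume = 16025.084 mm³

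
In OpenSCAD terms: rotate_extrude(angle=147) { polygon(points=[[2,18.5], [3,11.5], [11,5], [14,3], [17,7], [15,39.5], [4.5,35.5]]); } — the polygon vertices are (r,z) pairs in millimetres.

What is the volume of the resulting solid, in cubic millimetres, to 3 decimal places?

Volume = 10234.207 mm³

Profile (r,z), 7 vertices: (2,18.5) (3,11.5) (11,5) (14,3) (17,7) (15,39.5) (4.5,35.5)
edge 0: (2,18.5)→(3,11.5)  cross = 2·11.5 − 3·18.5 = -32.5000; (r_i+r_j)·cross = 5·-32.5000 = -162.5000
edge 1: (3,11.5)→(11,5)  cross = 3·5 − 11·11.5 = -111.5000; (r_i+r_j)·cross = 14·-111.5000 = -1561.0000
edge 2: (11,5)→(14,3)  cross = 11·3 − 14·5 = -37.0000; (r_i+r_j)·cross = 25·-37.0000 = -925.0000
edge 3: (14,3)→(17,7)  cross = 14·7 − 17·3 = 47.0000; (r_i+r_j)·cross = 31·47.0000 = 1457.0000
edge 4: (17,7)→(15,39.5)  cross = 17·39.5 − 15·7 = 566.5000; (r_i+r_j)·cross = 32·566.5000 = 18128.0000
edge 5: (15,39.5)→(4.5,35.5)  cross = 15·35.5 − 4.5·39.5 = 354.7500; (r_i+r_j)·cross = 19.5·354.7500 = 6917.6250
edge 6: (4.5,35.5)→(2,18.5)  cross = 4.5·18.5 − 2·35.5 = 12.2500; (r_i+r_j)·cross = 6.5·12.2500 = 79.6250
Σcross = 799.5000 → A = |Σcross|/2 = 399.7500 mm²
Σ(r_i+r_j)·cross = 23933.7500 → first moment M = |Σ|/6 = 3988.9583
R_c = M/A = 3988.9583/399.7500 = 9.9786 mm
θ = 147° = 2.565634 rad
V = θ·R_c·A = 2.565634·9.9786·399.7500 = 10234.207 mm³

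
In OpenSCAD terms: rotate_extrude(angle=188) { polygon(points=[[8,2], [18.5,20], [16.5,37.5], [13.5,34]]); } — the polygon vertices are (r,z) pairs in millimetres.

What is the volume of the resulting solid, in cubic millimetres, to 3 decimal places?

Profile (r,z), 4 vertices: (8,2) (18.5,20) (16.5,37.5) (13.5,34)
edge 0: (8,2)→(18.5,20)  cross = 8·20 − 18.5·2 = 123.0000; (r_i+r_j)·cross = 26.5·123.0000 = 3259.5000
edge 1: (18.5,20)→(16.5,37.5)  cross = 18.5·37.5 − 16.5·20 = 363.7500; (r_i+r_j)·cross = 35·363.7500 = 12731.2500
edge 2: (16.5,37.5)→(13.5,34)  cross = 16.5·34 − 13.5·37.5 = 54.7500; (r_i+r_j)·cross = 30·54.7500 = 1642.5000
edge 3: (13.5,34)→(8,2)  cross = 13.5·2 − 8·34 = -245.0000; (r_i+r_j)·cross = 21.5·-245.0000 = -5267.5000
Σcross = 296.5000 → A = |Σcross|/2 = 148.2500 mm²
Σ(r_i+r_j)·cross = 12365.7500 → first moment M = |Σ|/6 = 2060.9583
R_c = M/A = 2060.9583/148.2500 = 13.9019 mm
θ = 188° = 3.281219 rad
V = θ·R_c·A = 3.281219·13.9019·148.2500 = 6762.456 mm³

Volume = 6762.456 mm³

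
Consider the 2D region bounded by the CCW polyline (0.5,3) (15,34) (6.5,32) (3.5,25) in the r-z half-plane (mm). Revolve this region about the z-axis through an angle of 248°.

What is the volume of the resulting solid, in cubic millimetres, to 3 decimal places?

Profile (r,z), 4 vertices: (0.5,3) (15,34) (6.5,32) (3.5,25)
edge 0: (0.5,3)→(15,34)  cross = 0.5·34 − 15·3 = -28.0000; (r_i+r_j)·cross = 15.5·-28.0000 = -434.0000
edge 1: (15,34)→(6.5,32)  cross = 15·32 − 6.5·34 = 259.0000; (r_i+r_j)·cross = 21.5·259.0000 = 5568.5000
edge 2: (6.5,32)→(3.5,25)  cross = 6.5·25 − 3.5·32 = 50.5000; (r_i+r_j)·cross = 10·50.5000 = 505.0000
edge 3: (3.5,25)→(0.5,3)  cross = 3.5·3 − 0.5·25 = -2.0000; (r_i+r_j)·cross = 4·-2.0000 = -8.0000
Σcross = 279.5000 → A = |Σcross|/2 = 139.7500 mm²
Σ(r_i+r_j)·cross = 5631.5000 → first moment M = |Σ|/6 = 938.5833
R_c = M/A = 938.5833/139.7500 = 6.7162 mm
θ = 248° = 4.328417 rad
V = θ·R_c·A = 4.328417·6.7162·139.7500 = 4062.580 mm³

Volume = 4062.580 mm³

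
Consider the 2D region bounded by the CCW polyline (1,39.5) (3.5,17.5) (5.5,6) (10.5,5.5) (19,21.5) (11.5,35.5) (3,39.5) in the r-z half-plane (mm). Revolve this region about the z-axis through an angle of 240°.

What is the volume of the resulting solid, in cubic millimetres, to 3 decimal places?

Profile (r,z), 7 vertices: (1,39.5) (3.5,17.5) (5.5,6) (10.5,5.5) (19,21.5) (11.5,35.5) (3,39.5)
edge 0: (1,39.5)→(3.5,17.5)  cross = 1·17.5 − 3.5·39.5 = -120.7500; (r_i+r_j)·cross = 4.5·-120.7500 = -543.3750
edge 1: (3.5,17.5)→(5.5,6)  cross = 3.5·6 − 5.5·17.5 = -75.2500; (r_i+r_j)·cross = 9·-75.2500 = -677.2500
edge 2: (5.5,6)→(10.5,5.5)  cross = 5.5·5.5 − 10.5·6 = -32.7500; (r_i+r_j)·cross = 16·-32.7500 = -524.0000
edge 3: (10.5,5.5)→(19,21.5)  cross = 10.5·21.5 − 19·5.5 = 121.2500; (r_i+r_j)·cross = 29.5·121.2500 = 3576.8750
edge 4: (19,21.5)→(11.5,35.5)  cross = 19·35.5 − 11.5·21.5 = 427.2500; (r_i+r_j)·cross = 30.5·427.2500 = 13031.1250
edge 5: (11.5,35.5)→(3,39.5)  cross = 11.5·39.5 − 3·35.5 = 347.7500; (r_i+r_j)·cross = 14.5·347.7500 = 5042.3750
edge 6: (3,39.5)→(1,39.5)  cross = 3·39.5 − 1·39.5 = 79.0000; (r_i+r_j)·cross = 4·79.0000 = 316.0000
Σcross = 746.5000 → A = |Σcross|/2 = 373.2500 mm²
Σ(r_i+r_j)·cross = 20221.7500 → first moment M = |Σ|/6 = 3370.2917
R_c = M/A = 3370.2917/373.2500 = 9.0296 mm
θ = 240° = 4.188790 rad
V = θ·R_c·A = 4.188790·9.0296·373.2500 = 14117.445 mm³

Volume = 14117.445 mm³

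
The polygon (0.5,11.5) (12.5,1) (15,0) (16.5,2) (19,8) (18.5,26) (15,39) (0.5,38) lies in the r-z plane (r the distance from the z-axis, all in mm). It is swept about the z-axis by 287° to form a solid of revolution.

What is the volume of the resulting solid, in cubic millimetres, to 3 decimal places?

Volume = 28891.625 mm³

Profile (r,z), 8 vertices: (0.5,11.5) (12.5,1) (15,0) (16.5,2) (19,8) (18.5,26) (15,39) (0.5,38)
edge 0: (0.5,11.5)→(12.5,1)  cross = 0.5·1 − 12.5·11.5 = -143.2500; (r_i+r_j)·cross = 13·-143.2500 = -1862.2500
edge 1: (12.5,1)→(15,0)  cross = 12.5·0 − 15·1 = -15.0000; (r_i+r_j)·cross = 27.5·-15.0000 = -412.5000
edge 2: (15,0)→(16.5,2)  cross = 15·2 − 16.5·0 = 30.0000; (r_i+r_j)·cross = 31.5·30.0000 = 945.0000
edge 3: (16.5,2)→(19,8)  cross = 16.5·8 − 19·2 = 94.0000; (r_i+r_j)·cross = 35.5·94.0000 = 3337.0000
edge 4: (19,8)→(18.5,26)  cross = 19·26 − 18.5·8 = 346.0000; (r_i+r_j)·cross = 37.5·346.0000 = 12975.0000
edge 5: (18.5,26)→(15,39)  cross = 18.5·39 − 15·26 = 331.5000; (r_i+r_j)·cross = 33.5·331.5000 = 11105.2500
edge 6: (15,39)→(0.5,38)  cross = 15·38 − 0.5·39 = 550.5000; (r_i+r_j)·cross = 15.5·550.5000 = 8532.7500
edge 7: (0.5,38)→(0.5,11.5)  cross = 0.5·11.5 − 0.5·38 = -13.2500; (r_i+r_j)·cross = 1·-13.2500 = -13.2500
Σcross = 1180.5000 → A = |Σcross|/2 = 590.2500 mm²
Σ(r_i+r_j)·cross = 34607.0000 → first moment M = |Σ|/6 = 5767.8333
R_c = M/A = 5767.8333/590.2500 = 9.7718 mm
θ = 287° = 5.009095 rad
V = θ·R_c·A = 5.009095·9.7718·590.2500 = 28891.625 mm³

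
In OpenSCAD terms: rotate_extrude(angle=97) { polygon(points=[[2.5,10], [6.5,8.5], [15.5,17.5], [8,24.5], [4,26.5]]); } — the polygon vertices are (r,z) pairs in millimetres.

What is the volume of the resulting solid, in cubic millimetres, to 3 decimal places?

Volume = 1704.750 mm³

Profile (r,z), 5 vertices: (2.5,10) (6.5,8.5) (15.5,17.5) (8,24.5) (4,26.5)
edge 0: (2.5,10)→(6.5,8.5)  cross = 2.5·8.5 − 6.5·10 = -43.7500; (r_i+r_j)·cross = 9·-43.7500 = -393.7500
edge 1: (6.5,8.5)→(15.5,17.5)  cross = 6.5·17.5 − 15.5·8.5 = -18.0000; (r_i+r_j)·cross = 22·-18.0000 = -396.0000
edge 2: (15.5,17.5)→(8,24.5)  cross = 15.5·24.5 − 8·17.5 = 239.7500; (r_i+r_j)·cross = 23.5·239.7500 = 5634.1250
edge 3: (8,24.5)→(4,26.5)  cross = 8·26.5 − 4·24.5 = 114.0000; (r_i+r_j)·cross = 12·114.0000 = 1368.0000
edge 4: (4,26.5)→(2.5,10)  cross = 4·10 − 2.5·26.5 = -26.2500; (r_i+r_j)·cross = 6.5·-26.2500 = -170.6250
Σcross = 265.7500 → A = |Σcross|/2 = 132.8750 mm²
Σ(r_i+r_j)·cross = 6041.7500 → first moment M = |Σ|/6 = 1006.9583
R_c = M/A = 1006.9583/132.8750 = 7.5782 mm
θ = 97° = 1.692969 rad
V = θ·R_c·A = 1.692969·7.5782·132.8750 = 1704.750 mm³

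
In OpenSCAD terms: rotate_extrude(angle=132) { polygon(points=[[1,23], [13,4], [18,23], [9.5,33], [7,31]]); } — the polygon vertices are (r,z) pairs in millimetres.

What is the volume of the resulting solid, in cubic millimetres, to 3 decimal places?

Volume = 5882.842 mm³

Profile (r,z), 5 vertices: (1,23) (13,4) (18,23) (9.5,33) (7,31)
edge 0: (1,23)→(13,4)  cross = 1·4 − 13·23 = -295.0000; (r_i+r_j)·cross = 14·-295.0000 = -4130.0000
edge 1: (13,4)→(18,23)  cross = 13·23 − 18·4 = 227.0000; (r_i+r_j)·cross = 31·227.0000 = 7037.0000
edge 2: (18,23)→(9.5,33)  cross = 18·33 − 9.5·23 = 375.5000; (r_i+r_j)·cross = 27.5·375.5000 = 10326.2500
edge 3: (9.5,33)→(7,31)  cross = 9.5·31 − 7·33 = 63.5000; (r_i+r_j)·cross = 16.5·63.5000 = 1047.7500
edge 4: (7,31)→(1,23)  cross = 7·23 − 1·31 = 130.0000; (r_i+r_j)·cross = 8·130.0000 = 1040.0000
Σcross = 501.0000 → A = |Σcross|/2 = 250.5000 mm²
Σ(r_i+r_j)·cross = 15321.0000 → first moment M = |Σ|/6 = 2553.5000
R_c = M/A = 2553.5000/250.5000 = 10.1936 mm
θ = 132° = 2.303835 rad
V = θ·R_c·A = 2.303835·10.1936·250.5000 = 5882.842 mm³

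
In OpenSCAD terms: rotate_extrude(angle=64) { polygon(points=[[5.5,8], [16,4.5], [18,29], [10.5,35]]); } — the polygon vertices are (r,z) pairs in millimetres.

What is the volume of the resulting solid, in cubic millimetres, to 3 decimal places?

Profile (r,z), 4 vertices: (5.5,8) (16,4.5) (18,29) (10.5,35)
edge 0: (5.5,8)→(16,4.5)  cross = 5.5·4.5 − 16·8 = -103.2500; (r_i+r_j)·cross = 21.5·-103.2500 = -2219.8750
edge 1: (16,4.5)→(18,29)  cross = 16·29 − 18·4.5 = 383.0000; (r_i+r_j)·cross = 34·383.0000 = 13022.0000
edge 2: (18,29)→(10.5,35)  cross = 18·35 − 10.5·29 = 325.5000; (r_i+r_j)·cross = 28.5·325.5000 = 9276.7500
edge 3: (10.5,35)→(5.5,8)  cross = 10.5·8 − 5.5·35 = -108.5000; (r_i+r_j)·cross = 16·-108.5000 = -1736.0000
Σcross = 496.7500 → A = |Σcross|/2 = 248.3750 mm²
Σ(r_i+r_j)·cross = 18342.8750 → first moment M = |Σ|/6 = 3057.1458
R_c = M/A = 3057.1458/248.3750 = 12.3086 mm
θ = 64° = 1.117011 rad
V = θ·R_c·A = 1.117011·12.3086·248.3750 = 3414.865 mm³

Volume = 3414.865 mm³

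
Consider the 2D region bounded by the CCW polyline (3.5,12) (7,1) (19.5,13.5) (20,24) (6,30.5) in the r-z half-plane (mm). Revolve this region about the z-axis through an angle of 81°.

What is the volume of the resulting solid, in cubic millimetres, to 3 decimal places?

Profile (r,z), 5 vertices: (3.5,12) (7,1) (19.5,13.5) (20,24) (6,30.5)
edge 0: (3.5,12)→(7,1)  cross = 3.5·1 − 7·12 = -80.5000; (r_i+r_j)·cross = 10.5·-80.5000 = -845.2500
edge 1: (7,1)→(19.5,13.5)  cross = 7·13.5 − 19.5·1 = 75.0000; (r_i+r_j)·cross = 26.5·75.0000 = 1987.5000
edge 2: (19.5,13.5)→(20,24)  cross = 19.5·24 − 20·13.5 = 198.0000; (r_i+r_j)·cross = 39.5·198.0000 = 7821.0000
edge 3: (20,24)→(6,30.5)  cross = 20·30.5 − 6·24 = 466.0000; (r_i+r_j)·cross = 26·466.0000 = 12116.0000
edge 4: (6,30.5)→(3.5,12)  cross = 6·12 − 3.5·30.5 = -34.7500; (r_i+r_j)·cross = 9.5·-34.7500 = -330.1250
Σcross = 623.7500 → A = |Σcross|/2 = 311.8750 mm²
Σ(r_i+r_j)·cross = 20749.1250 → first moment M = |Σ|/6 = 3458.1875
R_c = M/A = 3458.1875/311.8750 = 11.0884 mm
θ = 81° = 1.413717 rad
V = θ·R_c·A = 1.413717·11.0884·311.8750 = 4888.897 mm³

Volume = 4888.897 mm³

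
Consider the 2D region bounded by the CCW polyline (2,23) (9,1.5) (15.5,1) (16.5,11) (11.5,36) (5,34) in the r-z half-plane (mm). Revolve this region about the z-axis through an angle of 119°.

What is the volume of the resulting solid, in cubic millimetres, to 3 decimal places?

Profile (r,z), 6 vertices: (2,23) (9,1.5) (15.5,1) (16.5,11) (11.5,36) (5,34)
edge 0: (2,23)→(9,1.5)  cross = 2·1.5 − 9·23 = -204.0000; (r_i+r_j)·cross = 11·-204.0000 = -2244.0000
edge 1: (9,1.5)→(15.5,1)  cross = 9·1 − 15.5·1.5 = -14.2500; (r_i+r_j)·cross = 24.5·-14.2500 = -349.1250
edge 2: (15.5,1)→(16.5,11)  cross = 15.5·11 − 16.5·1 = 154.0000; (r_i+r_j)·cross = 32·154.0000 = 4928.0000
edge 3: (16.5,11)→(11.5,36)  cross = 16.5·36 − 11.5·11 = 467.5000; (r_i+r_j)·cross = 28·467.5000 = 13090.0000
edge 4: (11.5,36)→(5,34)  cross = 11.5·34 − 5·36 = 211.0000; (r_i+r_j)·cross = 16.5·211.0000 = 3481.5000
edge 5: (5,34)→(2,23)  cross = 5·23 − 2·34 = 47.0000; (r_i+r_j)·cross = 7·47.0000 = 329.0000
Σcross = 661.2500 → A = |Σcross|/2 = 330.6250 mm²
Σ(r_i+r_j)·cross = 19235.3750 → first moment M = |Σ|/6 = 3205.8958
R_c = M/A = 3205.8958/330.6250 = 9.6965 mm
θ = 119° = 2.076942 rad
V = θ·R_c·A = 2.076942·9.6965·330.6250 = 6658.459 mm³

Volume = 6658.459 mm³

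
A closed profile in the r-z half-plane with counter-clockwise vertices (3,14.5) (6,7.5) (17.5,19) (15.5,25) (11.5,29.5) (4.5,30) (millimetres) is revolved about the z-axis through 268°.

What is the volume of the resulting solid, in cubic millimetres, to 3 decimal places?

Volume = 8986.028 mm³

Profile (r,z), 6 vertices: (3,14.5) (6,7.5) (17.5,19) (15.5,25) (11.5,29.5) (4.5,30)
edge 0: (3,14.5)→(6,7.5)  cross = 3·7.5 − 6·14.5 = -64.5000; (r_i+r_j)·cross = 9·-64.5000 = -580.5000
edge 1: (6,7.5)→(17.5,19)  cross = 6·19 − 17.5·7.5 = -17.2500; (r_i+r_j)·cross = 23.5·-17.2500 = -405.3750
edge 2: (17.5,19)→(15.5,25)  cross = 17.5·25 − 15.5·19 = 143.0000; (r_i+r_j)·cross = 33·143.0000 = 4719.0000
edge 3: (15.5,25)→(11.5,29.5)  cross = 15.5·29.5 − 11.5·25 = 169.7500; (r_i+r_j)·cross = 27·169.7500 = 4583.2500
edge 4: (11.5,29.5)→(4.5,30)  cross = 11.5·30 − 4.5·29.5 = 212.2500; (r_i+r_j)·cross = 16·212.2500 = 3396.0000
edge 5: (4.5,30)→(3,14.5)  cross = 4.5·14.5 − 3·30 = -24.7500; (r_i+r_j)·cross = 7.5·-24.7500 = -185.6250
Σcross = 418.5000 → A = |Σcross|/2 = 209.2500 mm²
Σ(r_i+r_j)·cross = 11526.7500 → first moment M = |Σ|/6 = 1921.1250
R_c = M/A = 1921.1250/209.2500 = 9.1810 mm
θ = 268° = 4.677482 rad
V = θ·R_c·A = 4.677482·9.1810·209.2500 = 8986.028 mm³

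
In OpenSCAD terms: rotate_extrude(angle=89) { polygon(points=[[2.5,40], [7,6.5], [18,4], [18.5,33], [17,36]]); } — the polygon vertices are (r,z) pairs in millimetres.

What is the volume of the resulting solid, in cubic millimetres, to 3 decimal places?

Volume = 7632.578 mm³

Profile (r,z), 5 vertices: (2.5,40) (7,6.5) (18,4) (18.5,33) (17,36)
edge 0: (2.5,40)→(7,6.5)  cross = 2.5·6.5 − 7·40 = -263.7500; (r_i+r_j)·cross = 9.5·-263.7500 = -2505.6250
edge 1: (7,6.5)→(18,4)  cross = 7·4 − 18·6.5 = -89.0000; (r_i+r_j)·cross = 25·-89.0000 = -2225.0000
edge 2: (18,4)→(18.5,33)  cross = 18·33 − 18.5·4 = 520.0000; (r_i+r_j)·cross = 36.5·520.0000 = 18980.0000
edge 3: (18.5,33)→(17,36)  cross = 18.5·36 − 17·33 = 105.0000; (r_i+r_j)·cross = 35.5·105.0000 = 3727.5000
edge 4: (17,36)→(2.5,40)  cross = 17·40 − 2.5·36 = 590.0000; (r_i+r_j)·cross = 19.5·590.0000 = 11505.0000
Σcross = 862.2500 → A = |Σcross|/2 = 431.1250 mm²
Σ(r_i+r_j)·cross = 29481.8750 → first moment M = |Σ|/6 = 4913.6458
R_c = M/A = 4913.6458/431.1250 = 11.3973 mm
θ = 89° = 1.553343 rad
V = θ·R_c·A = 1.553343·11.3973·431.1250 = 7632.578 mm³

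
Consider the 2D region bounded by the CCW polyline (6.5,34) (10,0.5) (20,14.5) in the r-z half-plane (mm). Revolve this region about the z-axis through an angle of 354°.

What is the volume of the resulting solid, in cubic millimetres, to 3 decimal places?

Volume = 14432.896 mm³

Profile (r,z), 3 vertices: (6.5,34) (10,0.5) (20,14.5)
edge 0: (6.5,34)→(10,0.5)  cross = 6.5·0.5 − 10·34 = -336.7500; (r_i+r_j)·cross = 16.5·-336.7500 = -5556.3750
edge 1: (10,0.5)→(20,14.5)  cross = 10·14.5 − 20·0.5 = 135.0000; (r_i+r_j)·cross = 30·135.0000 = 4050.0000
edge 2: (20,14.5)→(6.5,34)  cross = 20·34 − 6.5·14.5 = 585.7500; (r_i+r_j)·cross = 26.5·585.7500 = 15522.3750
Σcross = 384.0000 → A = |Σcross|/2 = 192.0000 mm²
Σ(r_i+r_j)·cross = 14016.0000 → first moment M = |Σ|/6 = 2336.0000
R_c = M/A = 2336.0000/192.0000 = 12.1667 mm
θ = 354° = 6.178466 rad
V = θ·R_c·A = 6.178466·12.1667·192.0000 = 14432.896 mm³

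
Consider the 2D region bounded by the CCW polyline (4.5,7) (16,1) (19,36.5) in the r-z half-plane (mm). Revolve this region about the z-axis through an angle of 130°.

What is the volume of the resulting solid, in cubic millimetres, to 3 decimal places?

Volume = 6366.943 mm³

Profile (r,z), 3 vertices: (4.5,7) (16,1) (19,36.5)
edge 0: (4.5,7)→(16,1)  cross = 4.5·1 − 16·7 = -107.5000; (r_i+r_j)·cross = 20.5·-107.5000 = -2203.7500
edge 1: (16,1)→(19,36.5)  cross = 16·36.5 − 19·1 = 565.0000; (r_i+r_j)·cross = 35·565.0000 = 19775.0000
edge 2: (19,36.5)→(4.5,7)  cross = 19·7 − 4.5·36.5 = -31.2500; (r_i+r_j)·cross = 23.5·-31.2500 = -734.3750
Σcross = 426.2500 → A = |Σcross|/2 = 213.1250 mm²
Σ(r_i+r_j)·cross = 16836.8750 → first moment M = |Σ|/6 = 2806.1458
R_c = M/A = 2806.1458/213.1250 = 13.1667 mm
θ = 130° = 2.268928 rad
V = θ·R_c·A = 2.268928·13.1667·213.1250 = 6366.943 mm³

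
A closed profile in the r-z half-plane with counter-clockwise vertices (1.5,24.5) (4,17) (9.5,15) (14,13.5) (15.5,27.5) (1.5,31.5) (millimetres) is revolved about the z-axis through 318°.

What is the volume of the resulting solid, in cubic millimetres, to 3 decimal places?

Profile (r,z), 6 vertices: (1.5,24.5) (4,17) (9.5,15) (14,13.5) (15.5,27.5) (1.5,31.5)
edge 0: (1.5,24.5)→(4,17)  cross = 1.5·17 − 4·24.5 = -72.5000; (r_i+r_j)·cross = 5.5·-72.5000 = -398.7500
edge 1: (4,17)→(9.5,15)  cross = 4·15 − 9.5·17 = -101.5000; (r_i+r_j)·cross = 13.5·-101.5000 = -1370.2500
edge 2: (9.5,15)→(14,13.5)  cross = 9.5·13.5 − 14·15 = -81.7500; (r_i+r_j)·cross = 23.5·-81.7500 = -1921.1250
edge 3: (14,13.5)→(15.5,27.5)  cross = 14·27.5 − 15.5·13.5 = 175.7500; (r_i+r_j)·cross = 29.5·175.7500 = 5184.6250
edge 4: (15.5,27.5)→(1.5,31.5)  cross = 15.5·31.5 − 1.5·27.5 = 447.0000; (r_i+r_j)·cross = 17·447.0000 = 7599.0000
edge 5: (1.5,31.5)→(1.5,24.5)  cross = 1.5·24.5 − 1.5·31.5 = -10.5000; (r_i+r_j)·cross = 3·-10.5000 = -31.5000
Σcross = 356.5000 → A = |Σcross|/2 = 178.2500 mm²
Σ(r_i+r_j)·cross = 9062.0000 → first moment M = |Σ|/6 = 1510.3333
R_c = M/A = 1510.3333/178.2500 = 8.4731 mm
θ = 318° = 5.550147 rad
V = θ·R_c·A = 5.550147·8.4731·178.2500 = 8382.572 mm³

Volume = 8382.572 mm³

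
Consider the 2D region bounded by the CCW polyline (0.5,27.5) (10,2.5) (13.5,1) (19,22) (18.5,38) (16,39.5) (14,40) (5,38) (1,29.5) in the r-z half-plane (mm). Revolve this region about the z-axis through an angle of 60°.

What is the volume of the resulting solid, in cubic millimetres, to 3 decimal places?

Volume = 5453.107 mm³

Profile (r,z), 9 vertices: (0.5,27.5) (10,2.5) (13.5,1) (19,22) (18.5,38) (16,39.5) (14,40) (5,38) (1,29.5)
edge 0: (0.5,27.5)→(10,2.5)  cross = 0.5·2.5 − 10·27.5 = -273.7500; (r_i+r_j)·cross = 10.5·-273.7500 = -2874.3750
edge 1: (10,2.5)→(13.5,1)  cross = 10·1 − 13.5·2.5 = -23.7500; (r_i+r_j)·cross = 23.5·-23.7500 = -558.1250
edge 2: (13.5,1)→(19,22)  cross = 13.5·22 − 19·1 = 278.0000; (r_i+r_j)·cross = 32.5·278.0000 = 9035.0000
edge 3: (19,22)→(18.5,38)  cross = 19·38 − 18.5·22 = 315.0000; (r_i+r_j)·cross = 37.5·315.0000 = 11812.5000
edge 4: (18.5,38)→(16,39.5)  cross = 18.5·39.5 − 16·38 = 122.7500; (r_i+r_j)·cross = 34.5·122.7500 = 4234.8750
edge 5: (16,39.5)→(14,40)  cross = 16·40 − 14·39.5 = 87.0000; (r_i+r_j)·cross = 30·87.0000 = 2610.0000
edge 6: (14,40)→(5,38)  cross = 14·38 − 5·40 = 332.0000; (r_i+r_j)·cross = 19·332.0000 = 6308.0000
edge 7: (5,38)→(1,29.5)  cross = 5·29.5 − 1·38 = 109.5000; (r_i+r_j)·cross = 6·109.5000 = 657.0000
edge 8: (1,29.5)→(0.5,27.5)  cross = 1·27.5 − 0.5·29.5 = 12.7500; (r_i+r_j)·cross = 1.5·12.7500 = 19.1250
Σcross = 959.5000 → A = |Σcross|/2 = 479.7500 mm²
Σ(r_i+r_j)·cross = 31244.0000 → first moment M = |Σ|/6 = 5207.3333
R_c = M/A = 5207.3333/479.7500 = 10.8543 mm
θ = 60° = 1.047198 rad
V = θ·R_c·A = 1.047198·10.8543·479.7500 = 5453.107 mm³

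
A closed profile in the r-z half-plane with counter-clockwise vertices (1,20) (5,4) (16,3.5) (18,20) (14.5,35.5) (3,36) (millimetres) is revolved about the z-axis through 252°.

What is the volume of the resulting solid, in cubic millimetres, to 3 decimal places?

Profile (r,z), 6 vertices: (1,20) (5,4) (16,3.5) (18,20) (14.5,35.5) (3,36)
edge 0: (1,20)→(5,4)  cross = 1·4 − 5·20 = -96.0000; (r_i+r_j)·cross = 6·-96.0000 = -576.0000
edge 1: (5,4)→(16,3.5)  cross = 5·3.5 − 16·4 = -46.5000; (r_i+r_j)·cross = 21·-46.5000 = -976.5000
edge 2: (16,3.5)→(18,20)  cross = 16·20 − 18·3.5 = 257.0000; (r_i+r_j)·cross = 34·257.0000 = 8738.0000
edge 3: (18,20)→(14.5,35.5)  cross = 18·35.5 − 14.5·20 = 349.0000; (r_i+r_j)·cross = 32.5·349.0000 = 11342.5000
edge 4: (14.5,35.5)→(3,36)  cross = 14.5·36 − 3·35.5 = 415.5000; (r_i+r_j)·cross = 17.5·415.5000 = 7271.2500
edge 5: (3,36)→(1,20)  cross = 3·20 − 1·36 = 24.0000; (r_i+r_j)·cross = 4·24.0000 = 96.0000
Σcross = 903.0000 → A = |Σcross|/2 = 451.5000 mm²
Σ(r_i+r_j)·cross = 25895.2500 → first moment M = |Σ|/6 = 4315.8750
R_c = M/A = 4315.8750/451.5000 = 9.5590 mm
θ = 252° = 4.398230 rad
V = θ·R_c·A = 4.398230·9.5590·451.5000 = 18982.210 mm³

Volume = 18982.210 mm³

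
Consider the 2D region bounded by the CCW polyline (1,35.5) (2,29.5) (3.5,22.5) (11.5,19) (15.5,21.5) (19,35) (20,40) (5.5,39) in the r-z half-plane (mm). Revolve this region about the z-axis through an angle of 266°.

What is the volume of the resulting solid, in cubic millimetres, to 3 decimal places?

Volume = 13660.199 mm³

Profile (r,z), 8 vertices: (1,35.5) (2,29.5) (3.5,22.5) (11.5,19) (15.5,21.5) (19,35) (20,40) (5.5,39)
edge 0: (1,35.5)→(2,29.5)  cross = 1·29.5 − 2·35.5 = -41.5000; (r_i+r_j)·cross = 3·-41.5000 = -124.5000
edge 1: (2,29.5)→(3.5,22.5)  cross = 2·22.5 − 3.5·29.5 = -58.2500; (r_i+r_j)·cross = 5.5·-58.2500 = -320.3750
edge 2: (3.5,22.5)→(11.5,19)  cross = 3.5·19 − 11.5·22.5 = -192.2500; (r_i+r_j)·cross = 15·-192.2500 = -2883.7500
edge 3: (11.5,19)→(15.5,21.5)  cross = 11.5·21.5 − 15.5·19 = -47.2500; (r_i+r_j)·cross = 27·-47.2500 = -1275.7500
edge 4: (15.5,21.5)→(19,35)  cross = 15.5·35 − 19·21.5 = 134.0000; (r_i+r_j)·cross = 34.5·134.0000 = 4623.0000
edge 5: (19,35)→(20,40)  cross = 19·40 − 20·35 = 60.0000; (r_i+r_j)·cross = 39·60.0000 = 2340.0000
edge 6: (20,40)→(5.5,39)  cross = 20·39 − 5.5·40 = 560.0000; (r_i+r_j)·cross = 25.5·560.0000 = 14280.0000
edge 7: (5.5,39)→(1,35.5)  cross = 5.5·35.5 − 1·39 = 156.2500; (r_i+r_j)·cross = 6.5·156.2500 = 1015.6250
Σcross = 571.0000 → A = |Σcross|/2 = 285.5000 mm²
Σ(r_i+r_j)·cross = 17654.2500 → first moment M = |Σ|/6 = 2942.3750
R_c = M/A = 2942.3750/285.5000 = 10.3060 mm
θ = 266° = 4.642576 rad
V = θ·R_c·A = 4.642576·10.3060·285.5000 = 13660.199 mm³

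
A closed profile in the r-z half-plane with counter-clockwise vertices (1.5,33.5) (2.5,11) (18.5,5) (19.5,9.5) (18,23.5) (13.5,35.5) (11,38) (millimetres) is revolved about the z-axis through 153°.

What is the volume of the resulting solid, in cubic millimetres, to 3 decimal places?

Volume = 11792.060 mm³

Profile (r,z), 7 vertices: (1.5,33.5) (2.5,11) (18.5,5) (19.5,9.5) (18,23.5) (13.5,35.5) (11,38)
edge 0: (1.5,33.5)→(2.5,11)  cross = 1.5·11 − 2.5·33.5 = -67.2500; (r_i+r_j)·cross = 4·-67.2500 = -269.0000
edge 1: (2.5,11)→(18.5,5)  cross = 2.5·5 − 18.5·11 = -191.0000; (r_i+r_j)·cross = 21·-191.0000 = -4011.0000
edge 2: (18.5,5)→(19.5,9.5)  cross = 18.5·9.5 − 19.5·5 = 78.2500; (r_i+r_j)·cross = 38·78.2500 = 2973.5000
edge 3: (19.5,9.5)→(18,23.5)  cross = 19.5·23.5 − 18·9.5 = 287.2500; (r_i+r_j)·cross = 37.5·287.2500 = 10771.8750
edge 4: (18,23.5)→(13.5,35.5)  cross = 18·35.5 − 13.5·23.5 = 321.7500; (r_i+r_j)·cross = 31.5·321.7500 = 10135.1250
edge 5: (13.5,35.5)→(11,38)  cross = 13.5·38 − 11·35.5 = 122.5000; (r_i+r_j)·cross = 24.5·122.5000 = 3001.2500
edge 6: (11,38)→(1.5,33.5)  cross = 11·33.5 − 1.5·38 = 311.5000; (r_i+r_j)·cross = 12.5·311.5000 = 3893.7500
Σcross = 863.0000 → A = |Σcross|/2 = 431.5000 mm²
Σ(r_i+r_j)·cross = 26495.5000 → first moment M = |Σ|/6 = 4415.9167
R_c = M/A = 4415.9167/431.5000 = 10.2339 mm
θ = 153° = 2.670354 rad
V = θ·R_c·A = 2.670354·10.2339·431.5000 = 11792.060 mm³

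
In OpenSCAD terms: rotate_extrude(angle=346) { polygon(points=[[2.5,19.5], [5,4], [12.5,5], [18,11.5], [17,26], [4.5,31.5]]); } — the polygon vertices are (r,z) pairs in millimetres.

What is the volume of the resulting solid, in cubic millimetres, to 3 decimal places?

Profile (r,z), 6 vertices: (2.5,19.5) (5,4) (12.5,5) (18,11.5) (17,26) (4.5,31.5)
edge 0: (2.5,19.5)→(5,4)  cross = 2.5·4 − 5·19.5 = -87.5000; (r_i+r_j)·cross = 7.5·-87.5000 = -656.2500
edge 1: (5,4)→(12.5,5)  cross = 5·5 − 12.5·4 = -25.0000; (r_i+r_j)·cross = 17.5·-25.0000 = -437.5000
edge 2: (12.5,5)→(18,11.5)  cross = 12.5·11.5 − 18·5 = 53.7500; (r_i+r_j)·cross = 30.5·53.7500 = 1639.3750
edge 3: (18,11.5)→(17,26)  cross = 18·26 − 17·11.5 = 272.5000; (r_i+r_j)·cross = 35·272.5000 = 9537.5000
edge 4: (17,26)→(4.5,31.5)  cross = 17·31.5 − 4.5·26 = 418.5000; (r_i+r_j)·cross = 21.5·418.5000 = 8997.7500
edge 5: (4.5,31.5)→(2.5,19.5)  cross = 4.5·19.5 − 2.5·31.5 = 9.0000; (r_i+r_j)·cross = 7·9.0000 = 63.0000
Σcross = 641.2500 → A = |Σcross|/2 = 320.6250 mm²
Σ(r_i+r_j)·cross = 19143.8750 → first moment M = |Σ|/6 = 3190.6458
R_c = M/A = 3190.6458/320.6250 = 9.9513 mm
θ = 346° = 6.038839 rad
V = θ·R_c·A = 6.038839·9.9513·320.6250 = 19267.797 mm³

Volume = 19267.797 mm³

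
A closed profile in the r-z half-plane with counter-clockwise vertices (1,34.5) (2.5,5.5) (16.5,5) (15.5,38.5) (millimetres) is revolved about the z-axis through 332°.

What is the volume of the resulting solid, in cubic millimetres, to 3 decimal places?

Profile (r,z), 4 vertices: (1,34.5) (2.5,5.5) (16.5,5) (15.5,38.5)
edge 0: (1,34.5)→(2.5,5.5)  cross = 1·5.5 − 2.5·34.5 = -80.7500; (r_i+r_j)·cross = 3.5·-80.7500 = -282.6250
edge 1: (2.5,5.5)→(16.5,5)  cross = 2.5·5 − 16.5·5.5 = -78.2500; (r_i+r_j)·cross = 19·-78.2500 = -1486.7500
edge 2: (16.5,5)→(15.5,38.5)  cross = 16.5·38.5 − 15.5·5 = 557.7500; (r_i+r_j)·cross = 32·557.7500 = 17848.0000
edge 3: (15.5,38.5)→(1,34.5)  cross = 15.5·34.5 − 1·38.5 = 496.2500; (r_i+r_j)·cross = 16.5·496.2500 = 8188.1250
Σcross = 895.0000 → A = |Σcross|/2 = 447.5000 mm²
Σ(r_i+r_j)·cross = 24266.7500 → first moment M = |Σ|/6 = 4044.4583
R_c = M/A = 4044.4583/447.5000 = 9.0379 mm
θ = 332° = 5.794493 rad
V = θ·R_c·A = 5.794493·9.0379·447.5000 = 23435.586 mm³

Volume = 23435.586 mm³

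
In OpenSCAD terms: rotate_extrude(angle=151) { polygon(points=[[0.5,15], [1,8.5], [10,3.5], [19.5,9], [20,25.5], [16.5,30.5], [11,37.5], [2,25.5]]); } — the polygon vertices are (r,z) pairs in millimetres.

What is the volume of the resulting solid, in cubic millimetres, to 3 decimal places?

Profile (r,z), 8 vertices: (0.5,15) (1,8.5) (10,3.5) (19.5,9) (20,25.5) (16.5,30.5) (11,37.5) (2,25.5)
edge 0: (0.5,15)→(1,8.5)  cross = 0.5·8.5 − 1·15 = -10.7500; (r_i+r_j)·cross = 1.5·-10.7500 = -16.1250
edge 1: (1,8.5)→(10,3.5)  cross = 1·3.5 − 10·8.5 = -81.5000; (r_i+r_j)·cross = 11·-81.5000 = -896.5000
edge 2: (10,3.5)→(19.5,9)  cross = 10·9 − 19.5·3.5 = 21.7500; (r_i+r_j)·cross = 29.5·21.7500 = 641.6250
edge 3: (19.5,9)→(20,25.5)  cross = 19.5·25.5 − 20·9 = 317.2500; (r_i+r_j)·cross = 39.5·317.2500 = 12531.3750
edge 4: (20,25.5)→(16.5,30.5)  cross = 20·30.5 − 16.5·25.5 = 189.2500; (r_i+r_j)·cross = 36.5·189.2500 = 6907.6250
edge 5: (16.5,30.5)→(11,37.5)  cross = 16.5·37.5 − 11·30.5 = 283.2500; (r_i+r_j)·cross = 27.5·283.2500 = 7789.3750
edge 6: (11,37.5)→(2,25.5)  cross = 11·25.5 − 2·37.5 = 205.5000; (r_i+r_j)·cross = 13·205.5000 = 2671.5000
edge 7: (2,25.5)→(0.5,15)  cross = 2·15 − 0.5·25.5 = 17.2500; (r_i+r_j)·cross = 2.5·17.2500 = 43.1250
Σcross = 942.0000 → A = |Σcross|/2 = 471.0000 mm²
Σ(r_i+r_j)·cross = 29672.0000 → first moment M = |Σ|/6 = 4945.3333
R_c = M/A = 4945.3333/471.0000 = 10.4996 mm
θ = 151° = 2.635447 rad
V = θ·R_c·A = 2.635447·10.4996·471.0000 = 13033.165 mm³

Volume = 13033.165 mm³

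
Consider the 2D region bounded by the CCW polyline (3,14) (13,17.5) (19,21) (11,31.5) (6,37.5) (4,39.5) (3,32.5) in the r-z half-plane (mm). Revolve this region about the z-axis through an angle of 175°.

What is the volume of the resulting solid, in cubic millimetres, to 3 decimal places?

Volume = 5836.817 mm³

Profile (r,z), 7 vertices: (3,14) (13,17.5) (19,21) (11,31.5) (6,37.5) (4,39.5) (3,32.5)
edge 0: (3,14)→(13,17.5)  cross = 3·17.5 − 13·14 = -129.5000; (r_i+r_j)·cross = 16·-129.5000 = -2072.0000
edge 1: (13,17.5)→(19,21)  cross = 13·21 − 19·17.5 = -59.5000; (r_i+r_j)·cross = 32·-59.5000 = -1904.0000
edge 2: (19,21)→(11,31.5)  cross = 19·31.5 − 11·21 = 367.5000; (r_i+r_j)·cross = 30·367.5000 = 11025.0000
edge 3: (11,31.5)→(6,37.5)  cross = 11·37.5 − 6·31.5 = 223.5000; (r_i+r_j)·cross = 17·223.5000 = 3799.5000
edge 4: (6,37.5)→(4,39.5)  cross = 6·39.5 − 4·37.5 = 87.0000; (r_i+r_j)·cross = 10·87.0000 = 870.0000
edge 5: (4,39.5)→(3,32.5)  cross = 4·32.5 − 3·39.5 = 11.5000; (r_i+r_j)·cross = 7·11.5000 = 80.5000
edge 6: (3,32.5)→(3,14)  cross = 3·14 − 3·32.5 = -55.5000; (r_i+r_j)·cross = 6·-55.5000 = -333.0000
Σcross = 445.0000 → A = |Σcross|/2 = 222.5000 mm²
Σ(r_i+r_j)·cross = 11466.0000 → first moment M = |Σ|/6 = 1911.0000
R_c = M/A = 1911.0000/222.5000 = 8.5888 mm
θ = 175° = 3.054326 rad
V = θ·R_c·A = 3.054326·8.5888·222.5000 = 5836.817 mm³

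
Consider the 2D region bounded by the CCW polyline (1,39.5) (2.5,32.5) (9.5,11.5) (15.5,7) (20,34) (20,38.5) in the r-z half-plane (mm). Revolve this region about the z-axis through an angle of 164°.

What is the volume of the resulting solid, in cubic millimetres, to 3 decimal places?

Volume = 12753.812 mm³

Profile (r,z), 6 vertices: (1,39.5) (2.5,32.5) (9.5,11.5) (15.5,7) (20,34) (20,38.5)
edge 0: (1,39.5)→(2.5,32.5)  cross = 1·32.5 − 2.5·39.5 = -66.2500; (r_i+r_j)·cross = 3.5·-66.2500 = -231.8750
edge 1: (2.5,32.5)→(9.5,11.5)  cross = 2.5·11.5 − 9.5·32.5 = -280.0000; (r_i+r_j)·cross = 12·-280.0000 = -3360.0000
edge 2: (9.5,11.5)→(15.5,7)  cross = 9.5·7 − 15.5·11.5 = -111.7500; (r_i+r_j)·cross = 25·-111.7500 = -2793.7500
edge 3: (15.5,7)→(20,34)  cross = 15.5·34 − 20·7 = 387.0000; (r_i+r_j)·cross = 35.5·387.0000 = 13738.5000
edge 4: (20,34)→(20,38.5)  cross = 20·38.5 − 20·34 = 90.0000; (r_i+r_j)·cross = 40·90.0000 = 3600.0000
edge 5: (20,38.5)→(1,39.5)  cross = 20·39.5 − 1·38.5 = 751.5000; (r_i+r_j)·cross = 21·751.5000 = 15781.5000
Σcross = 770.5000 → A = |Σcross|/2 = 385.2500 mm²
Σ(r_i+r_j)·cross = 26734.3750 → first moment M = |Σ|/6 = 4455.7292
R_c = M/A = 4455.7292/385.2500 = 11.5658 mm
θ = 164° = 2.862340 rad
V = θ·R_c·A = 2.862340·11.5658·385.2500 = 12753.812 mm³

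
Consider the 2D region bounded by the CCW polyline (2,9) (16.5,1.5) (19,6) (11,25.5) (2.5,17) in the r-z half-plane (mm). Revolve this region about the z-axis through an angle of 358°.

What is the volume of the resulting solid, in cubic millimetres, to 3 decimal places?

Volume = 14556.537 mm³

Profile (r,z), 5 vertices: (2,9) (16.5,1.5) (19,6) (11,25.5) (2.5,17)
edge 0: (2,9)→(16.5,1.5)  cross = 2·1.5 − 16.5·9 = -145.5000; (r_i+r_j)·cross = 18.5·-145.5000 = -2691.7500
edge 1: (16.5,1.5)→(19,6)  cross = 16.5·6 − 19·1.5 = 70.5000; (r_i+r_j)·cross = 35.5·70.5000 = 2502.7500
edge 2: (19,6)→(11,25.5)  cross = 19·25.5 − 11·6 = 418.5000; (r_i+r_j)·cross = 30·418.5000 = 12555.0000
edge 3: (11,25.5)→(2.5,17)  cross = 11·17 − 2.5·25.5 = 123.2500; (r_i+r_j)·cross = 13.5·123.2500 = 1663.8750
edge 4: (2.5,17)→(2,9)  cross = 2.5·9 − 2·17 = -11.5000; (r_i+r_j)·cross = 4.5·-11.5000 = -51.7500
Σcross = 455.2500 → A = |Σcross|/2 = 227.6250 mm²
Σ(r_i+r_j)·cross = 13978.1250 → first moment M = |Σ|/6 = 2329.6875
R_c = M/A = 2329.6875/227.6250 = 10.2348 mm
θ = 358° = 6.248279 rad
V = θ·R_c·A = 6.248279·10.2348·227.6250 = 14556.537 mm³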